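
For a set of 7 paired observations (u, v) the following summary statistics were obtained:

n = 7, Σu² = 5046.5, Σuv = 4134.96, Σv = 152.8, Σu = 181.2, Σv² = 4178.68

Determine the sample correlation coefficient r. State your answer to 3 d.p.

0.328

r = (nΣuv − ΣuΣv) / √[(nΣu² − (Σu)²)(nΣv² − (Σv)²)]
Numerator: 7×4134.96 − 181.2×152.8 = 1257.36
Denominator: √[(35325.5 − 32833.44)(29250.76 − 23347.84)] = √[2492.06 × 5902.92] = 3835.4179
r = 1257.36 / 3835.4179 ≈ 0.328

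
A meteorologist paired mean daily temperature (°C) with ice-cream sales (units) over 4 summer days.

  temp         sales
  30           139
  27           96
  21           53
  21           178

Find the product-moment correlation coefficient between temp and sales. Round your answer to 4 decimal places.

n = 4, Σx = 99, Σy = 466, Σx² = 2511, Σy² = 63030, Σxy = 11613
nΣxy − ΣxΣy = 46452 − 46134 = 318
nΣx² − (Σx)² = 10044 − 9801 = 243; nΣy² − (Σy)² = 252120 − 217156 = 34964
r = 318 / √(243 × 34964) = 318 / 2914.8331 ≈ 0.1091

0.1091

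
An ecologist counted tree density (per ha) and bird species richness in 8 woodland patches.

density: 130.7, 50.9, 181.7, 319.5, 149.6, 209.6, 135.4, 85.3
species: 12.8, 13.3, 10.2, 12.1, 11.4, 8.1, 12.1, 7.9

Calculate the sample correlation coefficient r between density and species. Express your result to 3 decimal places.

n = 8, Σx = 1262.7, Σy = 87.9, Σx² = 246690.01, Σy² = 995.57, Σxy = 13784.63
nΣxy − ΣxΣy = 110277.04 − 110991.33 = -714.29
nΣx² − (Σx)² = 1973520.08 − 1594411.29 = 379108.79; nΣy² − (Σy)² = 7964.56 − 7726.41 = 238.15
r = -714.29 / √(379108.79 × 238.15) = -714.29 / 9501.8292 ≈ -0.075

-0.075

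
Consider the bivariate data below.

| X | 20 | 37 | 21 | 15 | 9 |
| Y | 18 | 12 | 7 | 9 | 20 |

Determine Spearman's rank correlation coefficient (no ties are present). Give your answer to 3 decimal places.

Rank X: 3, 5, 4, 2, 1
Rank Y: 4, 3, 1, 2, 5
d = rank(X) − rank(Y): -1, 2, 3, 0, -4; Σd² = 30
ρ = 1 − 6Σd² / [n(n²−1)] = 1 − 6×30 / (5×24) = 1 − 180/120 ≈ -0.500

-0.500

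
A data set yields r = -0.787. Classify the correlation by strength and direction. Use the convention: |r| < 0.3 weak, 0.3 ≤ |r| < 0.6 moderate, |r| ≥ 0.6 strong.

r = -0.787 < 0 so the relationship is negative.
|r| = 0.787, which falls in the strong range.

strong negative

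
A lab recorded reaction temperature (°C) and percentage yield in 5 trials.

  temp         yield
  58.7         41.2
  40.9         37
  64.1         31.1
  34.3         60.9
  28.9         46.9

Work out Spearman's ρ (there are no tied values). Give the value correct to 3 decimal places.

Rank temp: 4, 3, 5, 2, 1
Rank yield: 3, 2, 1, 5, 4
d = rank(temp) − rank(yield): 1, 1, 4, -3, -3; Σd² = 36
ρ = 1 − 6Σd² / [n(n²−1)] = 1 − 6×36 / (5×24) = 1 − 216/120 ≈ -0.800

-0.800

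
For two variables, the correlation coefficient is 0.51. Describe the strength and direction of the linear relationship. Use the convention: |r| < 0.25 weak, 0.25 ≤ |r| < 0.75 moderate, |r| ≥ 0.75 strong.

moderate positive

r = 0.51 > 0 so the relationship is positive.
|r| = 0.51, which falls in the moderate range.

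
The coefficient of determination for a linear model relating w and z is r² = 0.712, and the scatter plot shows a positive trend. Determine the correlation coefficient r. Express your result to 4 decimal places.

|r| = √0.712 = 0.8438
The association is positive, so r = 0.8438.

0.8438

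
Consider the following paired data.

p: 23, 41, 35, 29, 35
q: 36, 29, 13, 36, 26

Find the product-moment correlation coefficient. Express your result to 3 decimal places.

n = 5, Σp = 163, Σq = 140, Σp² = 5501, Σq² = 4278, Σpq = 4426
nΣpq − ΣpΣq = 22130 − 22820 = -690
nΣp² − (Σp)² = 27505 − 26569 = 936; nΣq² − (Σq)² = 21390 − 19600 = 1790
r = -690 / √(936 × 1790) = -690 / 1294.3879 ≈ -0.533

-0.533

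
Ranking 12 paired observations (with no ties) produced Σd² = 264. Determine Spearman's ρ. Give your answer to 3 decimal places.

0.077

ρ = 1 − 6Σd² / [n(n²−1)] = 1 − 6×264 / (12×143)
  = 1 − 1584/1716 = 1 − 0.9231 ≈ 0.077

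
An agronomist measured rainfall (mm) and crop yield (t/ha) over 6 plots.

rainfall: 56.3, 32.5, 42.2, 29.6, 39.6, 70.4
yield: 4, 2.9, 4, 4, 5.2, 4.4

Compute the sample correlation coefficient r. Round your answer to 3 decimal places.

n = 6, Σx = 270.6, Σy = 24.5, Σx² = 13407.26, Σy² = 102.81, Σxy = 1122.33
nΣxy − ΣxΣy = 6733.98 − 6629.7 = 104.28
nΣx² − (Σx)² = 80443.56 − 73224.36 = 7219.2; nΣy² − (Σy)² = 616.86 − 600.25 = 16.61
r = 104.28 / √(7219.2 × 16.61) = 104.28 / 346.2816 ≈ 0.301

0.301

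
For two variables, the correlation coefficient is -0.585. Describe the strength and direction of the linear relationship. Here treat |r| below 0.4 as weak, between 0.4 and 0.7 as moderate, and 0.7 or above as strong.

r = -0.585 < 0 so the relationship is negative.
|r| = 0.585, which falls in the moderate range.

moderate negative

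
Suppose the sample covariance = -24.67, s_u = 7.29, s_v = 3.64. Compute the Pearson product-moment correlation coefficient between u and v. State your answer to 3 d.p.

r = Cov(u,v) / (s_u · s_v) = -24.67 / (7.29 × 3.64)
  = -24.67 / 26.5356 ≈ -0.930

-0.930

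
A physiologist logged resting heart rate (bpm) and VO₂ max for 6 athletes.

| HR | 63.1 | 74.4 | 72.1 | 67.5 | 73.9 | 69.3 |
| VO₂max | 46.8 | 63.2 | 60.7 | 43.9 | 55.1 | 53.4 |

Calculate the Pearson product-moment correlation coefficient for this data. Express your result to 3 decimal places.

n = 6, Σx = 420.3, Σy = 323.1, Σx² = 29535.33, Σy² = 17683.75, Σxy = 22767.39
nΣxy − ΣxΣy = 136604.34 − 135798.93 = 805.41
nΣx² − (Σx)² = 177211.98 − 176652.09 = 559.89; nΣy² − (Σy)² = 106102.5 − 104393.61 = 1708.89
r = 805.41 / √(559.89 × 1708.89) = 805.41 / 978.1566 ≈ 0.823

0.823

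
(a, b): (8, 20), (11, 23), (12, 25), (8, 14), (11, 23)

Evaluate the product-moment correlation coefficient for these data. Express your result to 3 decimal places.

n = 5, Σa = 50, Σb = 105, Σa² = 514, Σb² = 2279, Σab = 1078
nΣab − ΣaΣb = 5390 − 5250 = 140
nΣa² − (Σa)² = 2570 − 2500 = 70; nΣb² − (Σb)² = 11395 − 11025 = 370
r = 140 / √(70 × 370) = 140 / 160.9348 ≈ 0.870

0.870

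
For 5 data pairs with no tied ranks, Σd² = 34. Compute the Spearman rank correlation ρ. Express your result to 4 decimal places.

ρ = 1 − 6Σd² / [n(n²−1)] = 1 − 6×34 / (5×24)
  = 1 − 204/120 = 1 − 1.70000 ≈ -0.7000

-0.7000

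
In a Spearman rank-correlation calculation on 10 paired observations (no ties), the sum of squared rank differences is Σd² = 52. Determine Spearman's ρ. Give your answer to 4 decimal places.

0.6848

ρ = 1 − 6Σd² / [n(n²−1)] = 1 − 6×52 / (10×99)
  = 1 − 312/990 = 1 − 0.31515 ≈ 0.6848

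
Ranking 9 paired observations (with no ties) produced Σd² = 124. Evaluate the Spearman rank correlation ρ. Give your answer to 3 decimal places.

ρ = 1 − 6Σd² / [n(n²−1)] = 1 − 6×124 / (9×80)
  = 1 − 744/720 = 1 − 1.0333 ≈ -0.033

-0.033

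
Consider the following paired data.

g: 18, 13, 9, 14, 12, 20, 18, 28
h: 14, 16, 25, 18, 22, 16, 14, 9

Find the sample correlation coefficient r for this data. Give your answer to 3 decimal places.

-0.904

n = 8, Σg = 132, Σh = 134, Σg² = 2422, Σh² = 2418, Σgh = 2025
nΣgh − ΣgΣh = 16200 − 17688 = -1488
nΣg² − (Σg)² = 19376 − 17424 = 1952; nΣh² − (Σh)² = 19344 − 17956 = 1388
r = -1488 / √(1952 × 1388) = -1488 / 1646.0182 ≈ -0.904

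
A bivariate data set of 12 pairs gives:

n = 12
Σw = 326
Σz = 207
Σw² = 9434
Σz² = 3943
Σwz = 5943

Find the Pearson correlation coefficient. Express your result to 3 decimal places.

0.689

r = (nΣwz − ΣwΣz) / √[(nΣw² − (Σw)²)(nΣz² − (Σz)²)]
Numerator: 12×5943 − 326×207 = 3834
Denominator: √[(113208 − 106276)(47316 − 42849)] = √[6932 × 4467] = 5564.6423
r = 3834 / 5564.6423 ≈ 0.689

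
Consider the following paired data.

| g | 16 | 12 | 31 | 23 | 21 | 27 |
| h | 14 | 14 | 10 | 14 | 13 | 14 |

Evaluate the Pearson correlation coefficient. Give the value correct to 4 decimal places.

-0.6561

n = 6, Σg = 130, Σh = 79, Σg² = 3060, Σh² = 1053, Σgh = 1675
nΣgh − ΣgΣh = 10050 − 10270 = -220
nΣg² − (Σg)² = 18360 − 16900 = 1460; nΣh² − (Σh)² = 6318 − 6241 = 77
r = -220 / √(1460 × 77) = -220 / 335.2909 ≈ -0.6561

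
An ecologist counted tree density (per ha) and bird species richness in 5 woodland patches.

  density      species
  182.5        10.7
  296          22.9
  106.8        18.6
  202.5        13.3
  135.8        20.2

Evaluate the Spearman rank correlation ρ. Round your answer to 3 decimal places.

0.200

Rank density: 3, 5, 1, 4, 2
Rank species: 1, 5, 3, 2, 4
d = rank(density) − rank(species): 2, 0, -2, 2, -2; Σd² = 16
ρ = 1 − 6Σd² / [n(n²−1)] = 1 − 6×16 / (5×24) = 1 − 96/120 ≈ 0.200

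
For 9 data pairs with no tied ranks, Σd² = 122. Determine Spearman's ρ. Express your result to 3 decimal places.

-0.017

ρ = 1 − 6Σd² / [n(n²−1)] = 1 − 6×122 / (9×80)
  = 1 − 732/720 = 1 − 1.0167 ≈ -0.017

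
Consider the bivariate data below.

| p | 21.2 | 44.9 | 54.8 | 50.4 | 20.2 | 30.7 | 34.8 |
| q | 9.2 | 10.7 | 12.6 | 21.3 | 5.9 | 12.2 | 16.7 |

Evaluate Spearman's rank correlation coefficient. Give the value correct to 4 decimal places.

0.7500

Rank p: 2, 5, 7, 6, 1, 3, 4
Rank q: 2, 3, 5, 7, 1, 4, 6
d = rank(p) − rank(q): 0, 2, 2, -1, 0, -1, -2; Σd² = 14
ρ = 1 − 6Σd² / [n(n²−1)] = 1 − 6×14 / (7×48) = 1 − 84/336 ≈ 0.7500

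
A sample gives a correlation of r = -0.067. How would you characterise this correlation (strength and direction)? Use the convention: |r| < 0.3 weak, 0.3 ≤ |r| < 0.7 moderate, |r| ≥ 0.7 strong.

weak negative

r = -0.067 < 0 so the relationship is negative.
|r| = 0.067, which falls in the weak range.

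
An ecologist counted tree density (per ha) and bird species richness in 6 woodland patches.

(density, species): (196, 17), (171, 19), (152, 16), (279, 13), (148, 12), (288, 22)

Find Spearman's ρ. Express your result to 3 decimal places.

Rank density: 4, 3, 2, 5, 1, 6
Rank species: 4, 5, 3, 2, 1, 6
d = rank(density) − rank(species): 0, -2, -1, 3, 0, 0; Σd² = 14
ρ = 1 − 6Σd² / [n(n²−1)] = 1 − 6×14 / (6×35) = 1 − 84/210 ≈ 0.600

0.600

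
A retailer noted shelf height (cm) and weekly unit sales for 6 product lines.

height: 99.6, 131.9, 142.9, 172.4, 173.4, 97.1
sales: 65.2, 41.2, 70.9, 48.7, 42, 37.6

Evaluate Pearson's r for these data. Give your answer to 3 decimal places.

n = 6, Σx = 817.3, Σy = 305.6, Σx² = 116955.91, Σy² = 16524.74, Σxy = 41389.45
nΣxy − ΣxΣy = 248336.7 − 249766.88 = -1430.18
nΣx² − (Σx)² = 701735.46 − 667979.29 = 33756.17; nΣy² − (Σy)² = 99148.44 − 93391.36 = 5757.08
r = -1430.18 / √(33756.17 × 5757.08) = -1430.18 / 13940.4796 ≈ -0.103

-0.103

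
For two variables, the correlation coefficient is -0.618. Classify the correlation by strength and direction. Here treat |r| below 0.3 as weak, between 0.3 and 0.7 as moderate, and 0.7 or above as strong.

r = -0.618 < 0 so the relationship is negative.
|r| = 0.618, which falls in the moderate range.

moderate negative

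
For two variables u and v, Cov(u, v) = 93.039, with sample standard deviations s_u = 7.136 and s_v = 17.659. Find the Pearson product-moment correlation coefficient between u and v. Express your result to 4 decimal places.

0.7383

r = Cov(u,v) / (s_u · s_v) = 93.039 / (7.136 × 17.659)
  = 93.039 / 126.0146 ≈ 0.7383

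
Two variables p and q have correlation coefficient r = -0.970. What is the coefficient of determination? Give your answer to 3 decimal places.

0.941

r² = (-0.970)² = 0.941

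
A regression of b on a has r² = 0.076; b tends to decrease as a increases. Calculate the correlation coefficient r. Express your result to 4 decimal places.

|r| = √0.076 = 0.2757
The association is negative, so r = −0.2757.

-0.2757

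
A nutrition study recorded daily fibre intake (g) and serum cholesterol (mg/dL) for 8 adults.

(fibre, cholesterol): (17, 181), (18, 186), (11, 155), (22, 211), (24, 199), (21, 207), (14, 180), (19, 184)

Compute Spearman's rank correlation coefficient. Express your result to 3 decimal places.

Rank fibre: 3, 4, 1, 7, 8, 6, 2, 5
Rank cholesterol: 3, 5, 1, 8, 6, 7, 2, 4
d = rank(fibre) − rank(cholesterol): 0, -1, 0, -1, 2, -1, 0, 1; Σd² = 8
ρ = 1 − 6Σd² / [n(n²−1)] = 1 − 6×8 / (8×63) = 1 − 48/504 ≈ 0.905

0.905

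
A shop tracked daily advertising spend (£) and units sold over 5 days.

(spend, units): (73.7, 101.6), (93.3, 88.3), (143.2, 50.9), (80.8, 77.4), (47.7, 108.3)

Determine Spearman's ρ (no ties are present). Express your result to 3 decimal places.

-0.900

Rank spend: 2, 4, 5, 3, 1
Rank units: 4, 3, 1, 2, 5
d = rank(spend) − rank(units): -2, 1, 4, 1, -4; Σd² = 38
ρ = 1 − 6Σd² / [n(n²−1)] = 1 − 6×38 / (5×24) = 1 − 228/120 ≈ -0.900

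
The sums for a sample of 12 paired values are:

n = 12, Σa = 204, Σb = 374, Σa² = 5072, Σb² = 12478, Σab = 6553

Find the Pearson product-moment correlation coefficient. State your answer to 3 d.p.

r = (nΣab − ΣaΣb) / √[(nΣa² − (Σa)²)(nΣb² − (Σb)²)]
Numerator: 12×6553 − 204×374 = 2340
Denominator: √[(60864 − 41616)(149736 − 139876)] = √[19248 × 9860] = 13776.2578
r = 2340 / 13776.2578 ≈ 0.170

0.170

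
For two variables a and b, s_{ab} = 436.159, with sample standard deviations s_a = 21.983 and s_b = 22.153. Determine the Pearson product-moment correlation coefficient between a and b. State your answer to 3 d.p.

r = Cov(a,b) / (s_a · s_b) = 436.159 / (21.983 × 22.153)
  = 436.159 / 486.9894 ≈ 0.896

0.896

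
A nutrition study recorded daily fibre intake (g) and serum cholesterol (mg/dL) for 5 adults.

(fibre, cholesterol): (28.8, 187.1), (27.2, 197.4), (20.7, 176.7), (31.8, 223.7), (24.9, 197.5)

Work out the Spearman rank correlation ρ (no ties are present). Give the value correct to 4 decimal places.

0.6000

Rank fibre: 4, 3, 1, 5, 2
Rank cholesterol: 2, 3, 1, 5, 4
d = rank(fibre) − rank(cholesterol): 2, 0, 0, 0, -2; Σd² = 8
ρ = 1 − 6Σd² / [n(n²−1)] = 1 − 6×8 / (5×24) = 1 − 48/120 ≈ 0.6000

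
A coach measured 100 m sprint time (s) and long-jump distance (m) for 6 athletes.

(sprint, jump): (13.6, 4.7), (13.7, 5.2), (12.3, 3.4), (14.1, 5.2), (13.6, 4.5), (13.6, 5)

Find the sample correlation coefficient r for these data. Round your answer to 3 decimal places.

0.946

n = 6, Σx = 80.9, Σy = 28, Σx² = 1092.67, Σy² = 132.98, Σxy = 379.5
nΣxy − ΣxΣy = 2277 − 2265.2 = 11.8
nΣx² − (Σx)² = 6556.02 − 6544.81 = 11.21; nΣy² − (Σy)² = 797.88 − 784 = 13.88
r = 11.8 / √(11.21 × 13.88) = 11.8 / 12.4738 ≈ 0.946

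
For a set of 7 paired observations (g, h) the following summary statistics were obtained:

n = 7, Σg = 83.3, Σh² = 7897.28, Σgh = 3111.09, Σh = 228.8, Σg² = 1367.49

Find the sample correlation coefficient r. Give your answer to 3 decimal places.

r = (nΣgh − ΣgΣh) / √[(nΣg² − (Σg)²)(nΣh² − (Σh)²)]
Numerator: 7×3111.09 − 83.3×228.8 = 2718.59
Denominator: √[(9572.43 − 6938.89)(55280.96 − 52349.44)] = √[2633.54 × 2931.52] = 2778.5383
r = 2718.59 / 2778.5383 ≈ 0.978

0.978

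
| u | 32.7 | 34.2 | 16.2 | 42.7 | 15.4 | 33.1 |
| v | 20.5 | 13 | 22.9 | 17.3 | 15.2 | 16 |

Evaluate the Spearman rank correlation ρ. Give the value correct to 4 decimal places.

Rank u: 3, 5, 2, 6, 1, 4
Rank v: 5, 1, 6, 4, 2, 3
d = rank(u) − rank(v): -2, 4, -4, 2, -1, 1; Σd² = 42
ρ = 1 − 6Σd² / [n(n²−1)] = 1 − 6×42 / (6×35) = 1 − 252/210 ≈ -0.2000

-0.2000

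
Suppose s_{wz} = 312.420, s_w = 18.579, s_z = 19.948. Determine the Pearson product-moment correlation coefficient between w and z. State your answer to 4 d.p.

0.8430

r = Cov(w,z) / (s_w · s_z) = 312.420 / (18.579 × 19.948)
  = 312.420 / 370.6139 ≈ 0.8430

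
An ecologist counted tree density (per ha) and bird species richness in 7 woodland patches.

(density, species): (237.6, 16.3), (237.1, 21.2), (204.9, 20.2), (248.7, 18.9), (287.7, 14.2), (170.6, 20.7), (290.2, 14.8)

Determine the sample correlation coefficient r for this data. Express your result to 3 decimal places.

-0.811

n = 7, Σx = 1676.8, Σy = 126.3, Σx² = 412597.56, Σy² = 2329.55, Σxy = 29650.53
nΣxy − ΣxΣy = 207553.71 − 211779.84 = -4226.13
nΣx² − (Σx)² = 2888182.92 − 2811658.24 = 76524.68; nΣy² − (Σy)² = 16306.85 − 15951.69 = 355.16
r = -4226.13 / √(76524.68 × 355.16) = -4226.13 / 5213.3008 ≈ -0.811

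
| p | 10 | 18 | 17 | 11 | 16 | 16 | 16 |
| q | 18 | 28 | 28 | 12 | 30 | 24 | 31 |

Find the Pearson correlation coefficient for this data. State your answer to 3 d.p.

n = 7, Σp = 104, Σq = 171, Σp² = 1602, Σq² = 4473, Σpq = 2652
nΣpq − ΣpΣq = 18564 − 17784 = 780
nΣp² − (Σp)² = 11214 − 10816 = 398; nΣq² − (Σq)² = 31311 − 29241 = 2070
r = 780 / √(398 × 2070) = 780 / 907.6673 ≈ 0.859

0.859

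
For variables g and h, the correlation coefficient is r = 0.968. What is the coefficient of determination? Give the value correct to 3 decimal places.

0.937

r² = (0.968)² = 0.937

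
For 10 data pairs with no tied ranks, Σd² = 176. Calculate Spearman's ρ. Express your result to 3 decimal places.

-0.067

ρ = 1 − 6Σd² / [n(n²−1)] = 1 − 6×176 / (10×99)
  = 1 − 1056/990 = 1 − 1.0667 ≈ -0.067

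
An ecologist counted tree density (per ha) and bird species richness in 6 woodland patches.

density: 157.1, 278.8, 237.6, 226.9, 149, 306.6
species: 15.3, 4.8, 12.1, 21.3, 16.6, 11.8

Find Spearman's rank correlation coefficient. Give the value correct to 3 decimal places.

-0.771

Rank density: 2, 5, 4, 3, 1, 6
Rank species: 4, 1, 3, 6, 5, 2
d = rank(density) − rank(species): -2, 4, 1, -3, -4, 4; Σd² = 62
ρ = 1 − 6Σd² / [n(n²−1)] = 1 − 6×62 / (6×35) = 1 − 372/210 ≈ -0.771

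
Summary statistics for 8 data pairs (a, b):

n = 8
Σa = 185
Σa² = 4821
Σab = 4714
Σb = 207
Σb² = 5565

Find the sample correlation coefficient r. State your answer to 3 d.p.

r = (nΣab − ΣaΣb) / √[(nΣa² − (Σa)²)(nΣb² − (Σb)²)]
Numerator: 8×4714 − 185×207 = -583
Denominator: √[(38568 − 34225)(44520 − 42849)] = √[4343 × 1671] = 2693.9104
r = -583 / 2693.9104 ≈ -0.216

-0.216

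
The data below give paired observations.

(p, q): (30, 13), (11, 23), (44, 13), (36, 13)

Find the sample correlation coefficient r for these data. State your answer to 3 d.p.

-0.913

n = 4, Σp = 121, Σq = 62, Σp² = 4253, Σq² = 1036, Σpq = 1683
nΣpq − ΣpΣq = 6732 − 7502 = -770
nΣp² − (Σp)² = 17012 − 14641 = 2371; nΣq² − (Σq)² = 4144 − 3844 = 300
r = -770 / √(2371 × 300) = -770 / 843.3860 ≈ -0.913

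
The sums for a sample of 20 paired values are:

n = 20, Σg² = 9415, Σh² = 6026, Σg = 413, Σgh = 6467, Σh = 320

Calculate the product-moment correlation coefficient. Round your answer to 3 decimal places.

r = (nΣgh − ΣgΣh) / √[(nΣg² − (Σg)²)(nΣh² − (Σh)²)]
Numerator: 20×6467 − 413×320 = -2820
Denominator: √[(188300 − 170569)(120520 − 102400)] = √[17731 × 18120] = 17924.4448
r = -2820 / 17924.4448 ≈ -0.157

-0.157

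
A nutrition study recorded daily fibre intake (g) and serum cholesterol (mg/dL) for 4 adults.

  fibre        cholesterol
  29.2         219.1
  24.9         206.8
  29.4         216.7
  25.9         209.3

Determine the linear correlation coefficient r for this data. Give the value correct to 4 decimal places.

n = 4, Σx = 109.4, Σy = 851.9, Σx² = 3007.82, Σy² = 181536.43, Σxy = 23338.89
nΣxy − ΣxΣy = 93355.56 − 93197.86 = 157.7
nΣx² − (Σx)² = 12031.28 − 11968.36 = 62.92; nΣy² − (Σy)² = 726145.72 − 725733.61 = 412.11
r = 157.7 / √(62.92 × 412.11) = 157.7 / 161.0278 ≈ 0.9793

0.9793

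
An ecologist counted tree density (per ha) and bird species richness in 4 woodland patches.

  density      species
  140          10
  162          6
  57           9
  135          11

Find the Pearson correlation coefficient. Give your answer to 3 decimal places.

n = 4, Σx = 494, Σy = 36, Σx² = 67318, Σy² = 338, Σxy = 4370
nΣxy − ΣxΣy = 17480 − 17784 = -304
nΣx² − (Σx)² = 269272 − 244036 = 25236; nΣy² − (Σy)² = 1352 − 1296 = 56
r = -304 / √(25236 × 56) = -304 / 1188.7876 ≈ -0.256

-0.256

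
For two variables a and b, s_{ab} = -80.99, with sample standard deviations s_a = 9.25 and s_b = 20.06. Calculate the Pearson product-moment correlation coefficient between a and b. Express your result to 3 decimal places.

r = Cov(a,b) / (s_a · s_b) = -80.99 / (9.25 × 20.06)
  = -80.99 / 185.5550 ≈ -0.436

-0.436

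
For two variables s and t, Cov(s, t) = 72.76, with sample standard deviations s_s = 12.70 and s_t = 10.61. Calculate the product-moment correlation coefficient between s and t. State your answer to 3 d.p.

0.540

r = Cov(s,t) / (s_s · s_t) = 72.76 / (12.70 × 10.61)
  = 72.76 / 134.7470 ≈ 0.540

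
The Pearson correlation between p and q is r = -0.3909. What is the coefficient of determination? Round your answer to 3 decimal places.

r² = (-0.3909)² = 0.153

0.153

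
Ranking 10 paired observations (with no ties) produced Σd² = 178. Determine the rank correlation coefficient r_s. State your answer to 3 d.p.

ρ = 1 − 6Σd² / [n(n²−1)] = 1 − 6×178 / (10×99)
  = 1 − 1068/990 = 1 − 1.0788 ≈ -0.079

-0.079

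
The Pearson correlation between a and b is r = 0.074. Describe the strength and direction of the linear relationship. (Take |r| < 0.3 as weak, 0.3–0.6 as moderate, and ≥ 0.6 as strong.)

r = 0.074 > 0 so the relationship is positive.
|r| = 0.074, which falls in the weak range.

weak positive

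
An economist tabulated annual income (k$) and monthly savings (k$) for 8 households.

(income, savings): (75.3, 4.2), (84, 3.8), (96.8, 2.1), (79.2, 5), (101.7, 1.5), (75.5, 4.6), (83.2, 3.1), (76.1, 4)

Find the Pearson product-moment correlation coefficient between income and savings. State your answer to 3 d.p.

-0.925

n = 8, Σx = 671.8, Σy = 28.3, Σx² = 57125.56, Σy² = 110.51, Σxy = 2296.91
nΣxy − ΣxΣy = 18375.28 − 19011.94 = -636.66
nΣx² − (Σx)² = 457004.48 − 451315.24 = 5689.24; nΣy² − (Σy)² = 884.08 − 800.89 = 83.19
r = -636.66 / √(5689.24 × 83.19) = -636.66 / 687.9592 ≈ -0.925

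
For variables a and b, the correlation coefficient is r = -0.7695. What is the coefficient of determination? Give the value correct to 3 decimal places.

0.592

r² = (-0.7695)² = 0.592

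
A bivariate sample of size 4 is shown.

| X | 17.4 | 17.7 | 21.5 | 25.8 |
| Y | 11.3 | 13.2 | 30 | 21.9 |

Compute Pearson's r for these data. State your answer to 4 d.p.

n = 4, ΣX = 82.4, ΣY = 76.4, ΣX² = 1743.94, ΣY² = 1681.54, ΣXY = 1640.28
nΣXY − ΣXΣY = 6561.12 − 6295.36 = 265.76
nΣX² − (ΣX)² = 6975.76 − 6789.76 = 186; nΣY² − (ΣY)² = 6726.16 − 5836.96 = 889.2
r = 265.76 / √(186 × 889.2) = 265.76 / 406.6832 ≈ 0.6535

0.6535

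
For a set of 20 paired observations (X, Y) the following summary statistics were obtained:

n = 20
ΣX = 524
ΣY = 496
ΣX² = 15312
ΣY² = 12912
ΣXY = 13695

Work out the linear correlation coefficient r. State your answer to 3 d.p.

r = (nΣXY − ΣXΣY) / √[(nΣX² − (ΣX)²)(nΣY² − (ΣY)²)]
Numerator: 20×13695 − 524×496 = 13996
Denominator: √[(306240 − 274576)(258240 − 246016)] = √[31664 × 12224] = 19673.8592
r = 13996 / 19673.8592 ≈ 0.711

0.711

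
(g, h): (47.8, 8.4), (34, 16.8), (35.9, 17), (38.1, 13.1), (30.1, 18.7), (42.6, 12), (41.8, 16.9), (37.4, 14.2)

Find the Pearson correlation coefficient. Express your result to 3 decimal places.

-0.843

n = 8, Σg = 307.7, Σh = 117.1, Σg² = 12048.03, Σh² = 1794.35, Σgh = 4393.7
nΣgh − ΣgΣh = 35149.6 − 36031.67 = -882.07
nΣg² − (Σg)² = 96384.24 − 94679.29 = 1704.95; nΣh² − (Σh)² = 14354.8 − 13712.41 = 642.39
r = -882.07 / √(1704.95 × 642.39) = -882.07 / 1046.5385 ≈ -0.843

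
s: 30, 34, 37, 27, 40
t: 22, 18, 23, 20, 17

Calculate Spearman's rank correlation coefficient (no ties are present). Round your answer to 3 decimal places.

-0.300

Rank s: 2, 3, 4, 1, 5
Rank t: 4, 2, 5, 3, 1
d = rank(s) − rank(t): -2, 1, -1, -2, 4; Σd² = 26
ρ = 1 − 6Σd² / [n(n²−1)] = 1 − 6×26 / (5×24) = 1 − 156/120 ≈ -0.300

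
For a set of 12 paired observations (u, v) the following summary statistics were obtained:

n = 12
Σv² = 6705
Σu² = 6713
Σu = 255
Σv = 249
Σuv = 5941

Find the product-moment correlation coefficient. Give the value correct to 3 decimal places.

0.460

r = (nΣuv − ΣuΣv) / √[(nΣu² − (Σu)²)(nΣv² − (Σv)²)]
Numerator: 12×5941 − 255×249 = 7797
Denominator: √[(80556 − 65025)(80460 − 62001)] = √[15531 × 18459] = 16931.8259
r = 7797 / 16931.8259 ≈ 0.460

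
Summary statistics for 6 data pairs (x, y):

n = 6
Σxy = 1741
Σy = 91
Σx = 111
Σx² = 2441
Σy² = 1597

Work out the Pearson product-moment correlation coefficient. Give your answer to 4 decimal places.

0.1984

r = (nΣxy − ΣxΣy) / √[(nΣx² − (Σx)²)(nΣy² − (Σy)²)]
Numerator: 6×1741 − 111×91 = 345
Denominator: √[(14646 − 12321)(9582 − 8281)] = √[2325 × 1301] = 1739.2024
r = 345 / 1739.2024 ≈ 0.1984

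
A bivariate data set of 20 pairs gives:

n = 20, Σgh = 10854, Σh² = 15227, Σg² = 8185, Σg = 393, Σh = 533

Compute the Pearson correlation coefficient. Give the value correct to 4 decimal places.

r = (nΣgh − ΣgΣh) / √[(nΣg² − (Σg)²)(nΣh² − (Σh)²)]
Numerator: 20×10854 − 393×533 = 7611
Denominator: √[(163700 − 154449)(304540 − 284089)] = √[9251 × 20451] = 13754.7156
r = 7611 / 13754.7156 ≈ 0.5533

0.5533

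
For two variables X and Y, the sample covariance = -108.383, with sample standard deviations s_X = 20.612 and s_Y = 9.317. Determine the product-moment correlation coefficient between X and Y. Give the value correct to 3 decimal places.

-0.564

r = Cov(X,Y) / (s_X · s_Y) = -108.383 / (20.612 × 9.317)
  = -108.383 / 192.0420 ≈ -0.564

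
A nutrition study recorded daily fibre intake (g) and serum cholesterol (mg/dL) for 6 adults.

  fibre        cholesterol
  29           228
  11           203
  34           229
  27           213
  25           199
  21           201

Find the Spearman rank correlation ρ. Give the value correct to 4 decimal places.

Rank fibre: 5, 1, 6, 4, 3, 2
Rank cholesterol: 5, 3, 6, 4, 1, 2
d = rank(fibre) − rank(cholesterol): 0, -2, 0, 0, 2, 0; Σd² = 8
ρ = 1 − 6Σd² / [n(n²−1)] = 1 − 6×8 / (6×35) = 1 − 48/210 ≈ 0.7714

0.7714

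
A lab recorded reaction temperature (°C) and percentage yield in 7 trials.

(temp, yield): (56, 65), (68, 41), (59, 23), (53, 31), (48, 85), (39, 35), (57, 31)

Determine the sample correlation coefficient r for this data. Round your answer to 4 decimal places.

n = 7, Σx = 380, Σy = 311, Σx² = 21124, Σy² = 16807, Σxy = 16640
nΣxy − ΣxΣy = 116480 − 118180 = -1700
nΣx² − (Σx)² = 147868 − 144400 = 3468; nΣy² − (Σy)² = 117649 − 96721 = 20928
r = -1700 / √(3468 × 20928) = -1700 / 8519.2901 ≈ -0.1995

-0.1995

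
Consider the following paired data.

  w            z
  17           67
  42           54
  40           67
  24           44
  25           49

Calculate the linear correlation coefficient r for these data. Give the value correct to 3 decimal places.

n = 5, Σw = 148, Σz = 281, Σw² = 4854, Σz² = 16231, Σwz = 8368
nΣwz − ΣwΣz = 41840 − 41588 = 252
nΣw² − (Σw)² = 24270 − 21904 = 2366; nΣz² − (Σz)² = 81155 − 78961 = 2194
r = 252 / √(2366 × 2194) = 252 / 2278.3775 ≈ 0.111

0.111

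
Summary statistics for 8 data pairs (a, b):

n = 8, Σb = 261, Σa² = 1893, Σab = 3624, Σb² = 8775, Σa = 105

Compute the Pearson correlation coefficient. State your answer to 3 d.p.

r = (nΣab − ΣaΣb) / √[(nΣa² − (Σa)²)(nΣb² − (Σb)²)]
Numerator: 8×3624 − 105×261 = 1587
Denominator: √[(15144 − 11025)(70200 − 68121)] = √[4119 × 2079] = 2926.3289
r = 1587 / 2926.3289 ≈ 0.542

0.542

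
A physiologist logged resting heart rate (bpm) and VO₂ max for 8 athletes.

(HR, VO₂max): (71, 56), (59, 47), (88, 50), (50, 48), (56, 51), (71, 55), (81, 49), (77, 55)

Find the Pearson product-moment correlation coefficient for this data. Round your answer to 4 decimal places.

0.3219

n = 8, Σx = 553, Σy = 411, Σx² = 39433, Σy² = 21201, Σxy = 28514
nΣxy − ΣxΣy = 228112 − 227283 = 829
nΣx² − (Σx)² = 315464 − 305809 = 9655; nΣy² − (Σy)² = 169608 − 168921 = 687
r = 829 / √(9655 × 687) = 829 / 2575.4582 ≈ 0.3219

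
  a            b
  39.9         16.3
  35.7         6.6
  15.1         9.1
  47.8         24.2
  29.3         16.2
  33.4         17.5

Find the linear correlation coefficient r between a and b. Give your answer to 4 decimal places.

n = 6, Σa = 201.2, Σb = 89.9, Σa² = 7353.4, Σb² = 1546.39, Σab = 3239.32
nΣab − ΣaΣb = 19435.92 − 18087.88 = 1348.04
nΣa² − (Σa)² = 44120.4 − 40481.44 = 3638.96; nΣb² − (Σb)² = 9278.34 − 8082.01 = 1196.33
r = 1348.04 / √(3638.96 × 1196.33) = 1348.04 / 2086.4796 ≈ 0.6461

0.6461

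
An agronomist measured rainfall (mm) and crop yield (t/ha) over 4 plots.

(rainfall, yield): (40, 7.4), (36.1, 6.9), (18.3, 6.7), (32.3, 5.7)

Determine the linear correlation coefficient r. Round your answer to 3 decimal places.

0.301

n = 4, Σx = 126.7, Σy = 26.7, Σx² = 4281.39, Σy² = 179.75, Σxy = 851.81
nΣxy − ΣxΣy = 3407.24 − 3382.89 = 24.35
nΣx² − (Σx)² = 17125.56 − 16052.89 = 1072.67; nΣy² − (Σy)² = 719 − 712.89 = 6.11
r = 24.35 / √(1072.67 × 6.11) = 24.35 / 80.9569 ≈ 0.301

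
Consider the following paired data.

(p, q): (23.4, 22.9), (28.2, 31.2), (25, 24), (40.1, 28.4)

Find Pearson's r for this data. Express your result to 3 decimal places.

n = 4, Σp = 116.7, Σq = 106.5, Σp² = 3575.81, Σq² = 2880.41, Σpq = 3154.54
nΣpq − ΣpΣq = 12618.16 − 12428.55 = 189.61
nΣp² − (Σp)² = 14303.24 − 13618.89 = 684.35; nΣq² − (Σq)² = 11521.64 − 11342.25 = 179.39
r = 189.61 / √(684.35 × 179.39) = 189.61 / 350.3791 ≈ 0.541

0.541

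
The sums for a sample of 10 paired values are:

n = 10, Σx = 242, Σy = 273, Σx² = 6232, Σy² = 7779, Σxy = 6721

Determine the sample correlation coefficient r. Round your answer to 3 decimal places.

r = (nΣxy − ΣxΣy) / √[(nΣx² − (Σx)²)(nΣy² − (Σy)²)]
Numerator: 10×6721 − 242×273 = 1144
Denominator: √[(62320 − 58564)(77790 − 74529)] = √[3756 × 3261] = 3499.7594
r = 1144 / 3499.7594 ≈ 0.327

0.327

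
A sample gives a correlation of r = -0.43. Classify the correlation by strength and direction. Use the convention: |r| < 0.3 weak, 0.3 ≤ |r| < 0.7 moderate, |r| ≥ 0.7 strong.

moderate negative

r = -0.43 < 0 so the relationship is negative.
|r| = 0.43, which falls in the moderate range.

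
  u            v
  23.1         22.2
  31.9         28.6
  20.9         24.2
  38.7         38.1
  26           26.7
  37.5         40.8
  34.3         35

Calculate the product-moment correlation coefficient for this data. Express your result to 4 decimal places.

n = 7, Σu = 212.4, Σv = 215.6, Σu² = 6744.46, Σv² = 6950.58, Σuv = 6830.11
nΣuv − ΣuΣv = 47810.77 − 45793.44 = 2017.33
nΣu² − (Σu)² = 47211.22 − 45113.76 = 2097.46; nΣv² − (Σv)² = 48654.06 − 46483.36 = 2170.7
r = 2017.33 / √(2097.46 × 2170.7) = 2017.33 / 2133.7658 ≈ 0.9454

0.9454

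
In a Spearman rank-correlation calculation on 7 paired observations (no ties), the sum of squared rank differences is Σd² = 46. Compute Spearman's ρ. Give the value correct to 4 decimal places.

0.1786

ρ = 1 − 6Σd² / [n(n²−1)] = 1 − 6×46 / (7×48)
  = 1 − 276/336 = 1 − 0.82143 ≈ 0.1786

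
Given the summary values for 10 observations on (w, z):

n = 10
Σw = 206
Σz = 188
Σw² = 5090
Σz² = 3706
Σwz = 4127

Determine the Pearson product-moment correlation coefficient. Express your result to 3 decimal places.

0.667

r = (nΣwz − ΣwΣz) / √[(nΣw² − (Σw)²)(nΣz² − (Σz)²)]
Numerator: 10×4127 − 206×188 = 2542
Denominator: √[(50900 − 42436)(37060 − 35344)] = √[8464 × 1716] = 3811.0660
r = 2542 / 3811.0660 ≈ 0.667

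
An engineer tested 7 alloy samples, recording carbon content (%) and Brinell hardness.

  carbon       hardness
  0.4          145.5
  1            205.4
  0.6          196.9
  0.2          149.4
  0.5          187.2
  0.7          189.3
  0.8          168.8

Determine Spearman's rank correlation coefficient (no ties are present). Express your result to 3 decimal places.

0.714

Rank carbon: 2, 7, 4, 1, 3, 5, 6
Rank hardness: 1, 7, 6, 2, 4, 5, 3
d = rank(carbon) − rank(hardness): 1, 0, -2, -1, -1, 0, 3; Σd² = 16
ρ = 1 − 6Σd² / [n(n²−1)] = 1 − 6×16 / (7×48) = 1 − 96/336 ≈ 0.714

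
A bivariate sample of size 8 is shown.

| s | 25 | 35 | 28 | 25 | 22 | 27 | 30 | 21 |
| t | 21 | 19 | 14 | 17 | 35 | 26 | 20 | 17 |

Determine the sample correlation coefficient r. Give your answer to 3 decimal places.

-0.305

n = 8, Σs = 213, Σt = 169, Σs² = 5813, Σt² = 3877, Σst = 4436
nΣst − ΣsΣt = 35488 − 35997 = -509
nΣs² − (Σs)² = 46504 − 45369 = 1135; nΣt² − (Σt)² = 31016 − 28561 = 2455
r = -509 / √(1135 × 2455) = -509 / 1669.2588 ≈ -0.305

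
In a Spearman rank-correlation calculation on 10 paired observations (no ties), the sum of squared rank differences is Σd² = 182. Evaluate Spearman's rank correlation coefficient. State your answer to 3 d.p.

-0.103

ρ = 1 − 6Σd² / [n(n²−1)] = 1 − 6×182 / (10×99)
  = 1 − 1092/990 = 1 − 1.1030 ≈ -0.103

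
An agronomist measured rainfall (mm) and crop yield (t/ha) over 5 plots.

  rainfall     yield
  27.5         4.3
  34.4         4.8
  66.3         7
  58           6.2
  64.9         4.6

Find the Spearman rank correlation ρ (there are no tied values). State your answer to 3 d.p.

0.700

Rank rainfall: 1, 2, 5, 3, 4
Rank yield: 1, 3, 5, 4, 2
d = rank(rainfall) − rank(yield): 0, -1, 0, -1, 2; Σd² = 6
ρ = 1 − 6Σd² / [n(n²−1)] = 1 − 6×6 / (5×24) = 1 − 36/120 ≈ 0.700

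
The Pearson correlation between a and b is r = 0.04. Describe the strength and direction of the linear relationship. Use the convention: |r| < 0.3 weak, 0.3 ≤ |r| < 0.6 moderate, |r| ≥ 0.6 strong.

weak positive

r = 0.04 > 0 so the relationship is positive.
|r| = 0.04, which falls in the weak range.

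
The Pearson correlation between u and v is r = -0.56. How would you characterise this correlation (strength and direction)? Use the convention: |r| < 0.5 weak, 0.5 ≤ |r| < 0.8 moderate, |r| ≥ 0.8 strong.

moderate negative

r = -0.56 < 0 so the relationship is negative.
|r| = 0.56, which falls in the moderate range.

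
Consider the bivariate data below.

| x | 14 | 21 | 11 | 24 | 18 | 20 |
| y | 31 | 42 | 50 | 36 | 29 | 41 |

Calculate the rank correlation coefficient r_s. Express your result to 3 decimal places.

-0.086

Rank x: 2, 5, 1, 6, 3, 4
Rank y: 2, 5, 6, 3, 1, 4
d = rank(x) − rank(y): 0, 0, -5, 3, 2, 0; Σd² = 38
ρ = 1 − 6Σd² / [n(n²−1)] = 1 − 6×38 / (6×35) = 1 − 228/210 ≈ -0.086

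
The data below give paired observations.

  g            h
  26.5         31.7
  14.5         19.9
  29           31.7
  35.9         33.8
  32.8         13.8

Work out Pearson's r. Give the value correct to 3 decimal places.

0.285

n = 5, Σg = 138.7, Σh = 130.9, Σg² = 4118.15, Σh² = 3738.67, Σgh = 3713.96
nΣgh − ΣgΣh = 18569.8 − 18155.83 = 413.97
nΣg² − (Σg)² = 20590.75 − 19237.69 = 1353.06; nΣh² − (Σh)² = 18693.35 − 17134.81 = 1558.54
r = 413.97 / √(1353.06 × 1558.54) = 413.97 / 1452.1701 ≈ 0.285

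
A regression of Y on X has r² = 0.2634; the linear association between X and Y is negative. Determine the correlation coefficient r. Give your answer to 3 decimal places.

-0.513

|r| = √0.2634 = 0.513
The association is negative, so r = −0.513.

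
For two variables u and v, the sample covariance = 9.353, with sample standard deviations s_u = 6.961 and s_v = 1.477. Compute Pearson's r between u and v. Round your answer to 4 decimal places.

0.9097

r = Cov(u,v) / (s_u · s_v) = 9.353 / (6.961 × 1.477)
  = 9.353 / 10.2814 ≈ 0.9097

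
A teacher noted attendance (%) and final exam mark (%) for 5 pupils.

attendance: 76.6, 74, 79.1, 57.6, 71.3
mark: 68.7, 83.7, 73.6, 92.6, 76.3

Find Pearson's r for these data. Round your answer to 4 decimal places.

-0.8593

n = 5, Σx = 358.6, Σy = 394.9, Σx² = 26001.82, Σy² = 31538.79, Σxy = 28051.93
nΣxy − ΣxΣy = 140259.65 − 141611.14 = -1351.49
nΣx² − (Σx)² = 130009.1 − 128593.96 = 1415.14; nΣy² − (Σy)² = 157693.95 − 155946.01 = 1747.94
r = -1351.49 / √(1415.14 × 1747.94) = -1351.49 / 1572.7618 ≈ -0.8593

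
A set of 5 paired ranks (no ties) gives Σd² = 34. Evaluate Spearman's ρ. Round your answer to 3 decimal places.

-0.700

ρ = 1 − 6Σd² / [n(n²−1)] = 1 − 6×34 / (5×24)
  = 1 − 204/120 = 1 − 1.7000 ≈ -0.700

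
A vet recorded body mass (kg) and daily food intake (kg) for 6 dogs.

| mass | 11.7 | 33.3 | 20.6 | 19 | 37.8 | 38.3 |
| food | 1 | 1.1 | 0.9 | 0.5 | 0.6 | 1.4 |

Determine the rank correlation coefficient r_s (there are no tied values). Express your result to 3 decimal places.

0.429

Rank mass: 1, 4, 3, 2, 5, 6
Rank food: 4, 5, 3, 1, 2, 6
d = rank(mass) − rank(food): -3, -1, 0, 1, 3, 0; Σd² = 20
ρ = 1 − 6Σd² / [n(n²−1)] = 1 − 6×20 / (6×35) = 1 − 120/210 ≈ 0.429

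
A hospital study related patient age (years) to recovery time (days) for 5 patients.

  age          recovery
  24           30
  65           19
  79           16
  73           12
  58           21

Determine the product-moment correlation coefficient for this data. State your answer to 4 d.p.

-0.9442

n = 5, Σx = 299, Σy = 98, Σx² = 19735, Σy² = 2102, Σxy = 5313
nΣxy − ΣxΣy = 26565 − 29302 = -2737
nΣx² − (Σx)² = 98675 − 89401 = 9274; nΣy² − (Σy)² = 10510 − 9604 = 906
r = -2737 / √(9274 × 906) = -2737 / 2898.6625 ≈ -0.9442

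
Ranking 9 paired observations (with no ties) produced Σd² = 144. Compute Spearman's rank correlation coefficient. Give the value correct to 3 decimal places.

ρ = 1 − 6Σd² / [n(n²−1)] = 1 − 6×144 / (9×80)
  = 1 − 864/720 = 1 − 1.2000 ≈ -0.200

-0.200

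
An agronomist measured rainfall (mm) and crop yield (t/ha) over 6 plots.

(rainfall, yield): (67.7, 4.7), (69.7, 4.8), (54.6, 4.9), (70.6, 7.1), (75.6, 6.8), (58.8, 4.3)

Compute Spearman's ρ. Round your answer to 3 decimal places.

0.600

Rank rainfall: 3, 4, 1, 5, 6, 2
Rank yield: 2, 3, 4, 6, 5, 1
d = rank(rainfall) − rank(yield): 1, 1, -3, -1, 1, 1; Σd² = 14
ρ = 1 − 6Σd² / [n(n²−1)] = 1 − 6×14 / (6×35) = 1 − 84/210 ≈ 0.600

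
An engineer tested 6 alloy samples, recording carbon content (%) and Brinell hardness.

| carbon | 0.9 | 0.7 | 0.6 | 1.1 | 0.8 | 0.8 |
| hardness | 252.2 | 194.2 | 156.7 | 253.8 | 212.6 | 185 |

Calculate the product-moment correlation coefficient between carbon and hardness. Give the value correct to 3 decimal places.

n = 6, Σx = 4.9, Σy = 1254.5, Σx² = 4.15, Σy² = 269711.57, Σxy = 1054.2
nΣxy − ΣxΣy = 6325.2 − 6147.05 = 178.15
nΣx² − (Σx)² = 24.9 − 24.01 = 0.89; nΣy² − (Σy)² = 1618269.42 − 1573770.25 = 44499.17
r = 178.15 / √(0.89 × 44499.17) = 178.15 / 199.0082 ≈ 0.895

0.895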